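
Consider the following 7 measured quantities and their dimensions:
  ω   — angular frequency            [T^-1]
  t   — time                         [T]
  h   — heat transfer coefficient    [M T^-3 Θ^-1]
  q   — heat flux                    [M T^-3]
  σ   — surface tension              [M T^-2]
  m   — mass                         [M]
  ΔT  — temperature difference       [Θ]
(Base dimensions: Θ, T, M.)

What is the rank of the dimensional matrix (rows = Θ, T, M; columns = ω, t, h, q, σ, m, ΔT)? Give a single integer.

3

Exponent matrix [Θ,T,M] × [ω,t,h,q,σ,m,ΔT]:
  Θ: [ 0  0 -1  0  0  0  1]
  T: [-1  1 -3 -3 -2  0  0]
  M: [ 0  0  1  1  1  1  0]
Echelon form has 3 nonzero rows (pivots: ω,h,q)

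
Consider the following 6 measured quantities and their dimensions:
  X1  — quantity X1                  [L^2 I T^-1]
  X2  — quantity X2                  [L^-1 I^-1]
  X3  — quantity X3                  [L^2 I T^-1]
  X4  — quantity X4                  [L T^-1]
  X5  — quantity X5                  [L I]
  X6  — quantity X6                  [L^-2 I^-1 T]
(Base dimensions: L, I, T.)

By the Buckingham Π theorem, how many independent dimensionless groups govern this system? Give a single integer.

4

Exponent matrix [L,I,T] × [X1,X2,X3,X4,X5,X6]:
  L: [ 2 -1  2  1  1 -2]
  I: [ 1 -1  1  0  1 -1]
  T: [-1  0 -1 -1  0  1]
Echelon form has 2 nonzero rows (pivots: X1,X2)
n=6, r=2 ⇒ 4 dimensionless groups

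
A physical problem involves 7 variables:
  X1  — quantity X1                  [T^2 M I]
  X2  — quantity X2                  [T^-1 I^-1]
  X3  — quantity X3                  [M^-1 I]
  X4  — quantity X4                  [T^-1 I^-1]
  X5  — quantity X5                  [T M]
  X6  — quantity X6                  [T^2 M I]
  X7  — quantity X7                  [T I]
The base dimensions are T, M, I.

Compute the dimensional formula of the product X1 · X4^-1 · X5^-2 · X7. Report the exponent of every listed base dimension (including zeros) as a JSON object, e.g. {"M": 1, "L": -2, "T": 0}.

Exponent matrix [T,M,I] × [X1,X2,X3,X4,X5,X6,X7]:
  T: [ 2 -1  0 -1  1  2  1]
  M: [ 1  0 -1  0  1  1  0]
  I: [ 1 -1  1 -1  0  1  1]
  [T]: (1)·2+(-1)·-1+(-2)·1+(1)·1 = 2
  [M]: (1)·1+(-1)·0+(-2)·1+(1)·0 = -1
  [I]: (1)·1+(-1)·-1+(-2)·0+(1)·1 = 3
⇒ T^2 M^-1 I^3

{"T": 2, "M": -1, "I": 3}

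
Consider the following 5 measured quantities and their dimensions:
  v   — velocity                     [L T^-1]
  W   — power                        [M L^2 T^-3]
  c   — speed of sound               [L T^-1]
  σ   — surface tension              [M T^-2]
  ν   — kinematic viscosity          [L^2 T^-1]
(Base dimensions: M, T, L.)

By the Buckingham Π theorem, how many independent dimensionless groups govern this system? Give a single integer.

Exponent matrix [M,T,L] × [v,W,c,σ,ν]:
  M: [ 0  1  0  1  0]
  T: [-1 -3 -1 -2 -1]
  L: [ 1  2  1  0  2]
RREF → pivots at {v,W,σ} ⇒ r = 3
n=5, r=3 ⇒ 2 dimensionless groups

2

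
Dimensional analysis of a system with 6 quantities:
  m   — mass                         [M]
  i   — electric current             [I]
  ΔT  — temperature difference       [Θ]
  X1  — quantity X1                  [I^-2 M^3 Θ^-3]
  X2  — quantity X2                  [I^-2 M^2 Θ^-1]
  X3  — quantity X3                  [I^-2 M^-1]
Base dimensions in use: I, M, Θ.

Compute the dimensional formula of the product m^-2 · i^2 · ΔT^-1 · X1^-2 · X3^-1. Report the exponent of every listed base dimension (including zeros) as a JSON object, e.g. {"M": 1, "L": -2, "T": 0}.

Write exponents as rows I,M,Θ / cols m,i,ΔT,X1,X2,X3:
  I: [ 0  1  0 -2 -2 -2]
  M: [ 1  0  0  3  2 -1]
  Θ: [ 0  0  1 -3 -1  0]
  [I]: (-2)·0+(2)·1+(-1)·0+(-2)·-2+(-1)·-2 = 8
  [M]: (-2)·1+(2)·0+(-1)·0+(-2)·3+(-1)·-1 = -7
  [Θ]: (-2)·0+(2)·0+(-1)·1+(-2)·-3+(-1)·0 = 5
⇒ I^8 M^-7 Θ^5

{"I": 8, "M": -7, "Θ": 5}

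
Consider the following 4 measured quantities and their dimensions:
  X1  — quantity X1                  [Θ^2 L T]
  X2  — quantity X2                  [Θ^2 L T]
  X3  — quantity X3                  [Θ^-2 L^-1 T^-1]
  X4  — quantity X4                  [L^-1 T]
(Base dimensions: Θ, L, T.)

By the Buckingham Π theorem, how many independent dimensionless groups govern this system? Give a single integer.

2

Exponent matrix [Θ,L,T] × [X1,X2,X3,X4]:
  Θ: [ 2  2 -2  0]
  L: [ 1  1 -1 -1]
  T: [ 1  1 -1  1]
RREF → pivots at {X1,X4} ⇒ r = 2
4 vars − rank 2 = 2 Π groups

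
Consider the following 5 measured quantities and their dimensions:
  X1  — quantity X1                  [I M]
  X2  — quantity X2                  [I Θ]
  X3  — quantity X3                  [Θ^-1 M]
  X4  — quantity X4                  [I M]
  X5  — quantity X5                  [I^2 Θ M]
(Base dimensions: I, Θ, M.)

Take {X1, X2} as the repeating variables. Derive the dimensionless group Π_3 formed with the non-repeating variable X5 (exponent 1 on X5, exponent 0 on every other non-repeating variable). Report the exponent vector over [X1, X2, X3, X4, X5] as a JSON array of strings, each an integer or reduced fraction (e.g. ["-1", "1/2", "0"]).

Write exponents as rows I,Θ,M / cols X1,X2,X3,X4,X5:
  I: [ 1  1  0  1  2]
  Θ: [ 0  1 -1  0  1]
  M: [ 1  0  1  1  1]
Row reduction gives pivot columns X1,X2; rank = 2
Repeat: X1,X2; free: X3,X4,X5
RREF:
  r0: [   1    0    1    1    1]
  r1: [   0    1   -1    0    1]
  r2: [   0    0    0    0    0]
Fix exponent of X5 at 1, X3 at 0, X4 at 0; solve each RREF row for its pivot's exponent:
  r0: exp(X1) + (1)·1 = 0 ⇒ exp(X1) = -1
  r1: exp(X2) + (1)·1 = 0 ⇒ exp(X2) = -1
Π_3 = X1^-1 · X2^-1 · X5

["-1", "-1", "0", "0", "1"]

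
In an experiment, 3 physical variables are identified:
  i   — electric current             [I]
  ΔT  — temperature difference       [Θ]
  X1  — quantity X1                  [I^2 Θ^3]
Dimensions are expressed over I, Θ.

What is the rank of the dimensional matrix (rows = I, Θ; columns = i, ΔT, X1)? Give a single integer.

2

Write exponents as rows I,Θ / cols i,ΔT,X1:
  I: [ 1  0  2]
  Θ: [ 0  1  3]
Row reduction gives pivot columns i,ΔT; rank = 2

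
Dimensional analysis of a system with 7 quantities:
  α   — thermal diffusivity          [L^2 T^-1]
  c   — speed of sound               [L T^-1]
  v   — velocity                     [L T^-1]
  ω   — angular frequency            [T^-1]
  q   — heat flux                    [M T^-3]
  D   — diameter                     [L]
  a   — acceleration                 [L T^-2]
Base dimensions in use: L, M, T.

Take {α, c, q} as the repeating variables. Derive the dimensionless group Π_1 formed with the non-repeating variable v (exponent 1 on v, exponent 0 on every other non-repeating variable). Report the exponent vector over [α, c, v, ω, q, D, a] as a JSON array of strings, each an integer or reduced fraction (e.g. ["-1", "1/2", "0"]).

["0", "-1", "1", "0", "0", "0", "0"]

Dimensional matrix (L×M×T by α×c×v×ω×q×D×a):
  L: [ 2  1  1  0  0  1  1]
  M: [ 0  0  0  0  1  0  0]
  T: [-1 -1 -1 -1 -3  0 -2]
RREF → pivots at {α,c,q} ⇒ r = 3
Repeat: α,c,q; free: v,ω,D,a
RREF:
  r0: [   1    0    0   -1    0    1   -1]
  r1: [   0    1    1    2    0   -1    3]
  r2: [   0    0    0    0    1    0    0]
Fix exponent of v at 1, ω at 0, D at 0, a at 0; solve each RREF row for its pivot's exponent:
  r0: exp(α) + (0)·1 = 0 ⇒ exp(α) = 0
  r1: exp(c) + (1)·1 = 0 ⇒ exp(c) = -1
  r2: exp(q) + (0)·1 = 0 ⇒ exp(q) = 0
Π_1 = c^-1 · v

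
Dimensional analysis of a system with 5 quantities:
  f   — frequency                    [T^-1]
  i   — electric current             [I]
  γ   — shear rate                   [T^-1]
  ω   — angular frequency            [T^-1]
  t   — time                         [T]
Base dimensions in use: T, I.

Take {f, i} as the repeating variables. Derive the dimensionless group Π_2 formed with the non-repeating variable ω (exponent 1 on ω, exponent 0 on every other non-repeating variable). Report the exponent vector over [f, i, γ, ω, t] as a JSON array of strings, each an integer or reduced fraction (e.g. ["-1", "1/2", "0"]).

["-1", "0", "0", "1", "0"]

Write exponents as rows T,I / cols f,i,γ,ω,t:
  T: [-1  0 -1 -1  1]
  I: [ 0  1  0  0  0]
RREF → pivots at {f,i} ⇒ r = 2
Pivot set = {f,i}, free = {γ,ω,t}
RREF:
  r0: [   1    0    1    1   -1]
  r1: [   0    1    0    0    0]
Fix exponent of ω at 1, γ at 0, t at 0; solve each RREF row for its pivot's exponent:
  r0: exp(f) + (1)·1 = 0 ⇒ exp(f) = -1
  r1: exp(i) + (0)·1 = 0 ⇒ exp(i) = 0
Π_2 = f^-1 · ω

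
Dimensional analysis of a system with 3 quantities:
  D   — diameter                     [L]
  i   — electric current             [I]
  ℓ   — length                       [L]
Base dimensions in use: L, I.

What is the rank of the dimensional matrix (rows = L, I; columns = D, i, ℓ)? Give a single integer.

2

Write exponents as rows L,I / cols D,i,ℓ:
  L: [ 1  0  1]
  I: [ 0  1  0]
RREF → pivots at {D,i} ⇒ r = 2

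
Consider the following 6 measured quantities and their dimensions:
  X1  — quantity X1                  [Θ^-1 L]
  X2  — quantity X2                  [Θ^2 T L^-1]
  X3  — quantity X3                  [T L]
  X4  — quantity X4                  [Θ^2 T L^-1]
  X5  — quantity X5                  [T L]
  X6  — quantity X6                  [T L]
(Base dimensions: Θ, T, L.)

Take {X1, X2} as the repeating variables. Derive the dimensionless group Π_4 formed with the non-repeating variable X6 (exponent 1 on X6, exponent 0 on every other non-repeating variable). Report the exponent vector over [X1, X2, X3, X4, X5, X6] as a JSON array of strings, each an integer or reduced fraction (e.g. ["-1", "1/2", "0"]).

["-2", "-1", "0", "0", "0", "1"]

Write exponents as rows Θ,T,L / cols X1,X2,X3,X4,X5,X6:
  Θ: [-1  2  0  2  0  0]
  T: [ 0  1  1  1  1  1]
  L: [ 1 -1  1 -1  1  1]
RREF → pivots at {X1,X2} ⇒ r = 2
Repeat: X1,X2; free: X3,X4,X5,X6
RREF:
  r0: [   1    0    2    0    2    2]
  r1: [   0    1    1    1    1    1]
  r2: [   0    0    0    0    0    0]
Fix exponent of X6 at 1, X3 at 0, X4 at 0, X5 at 0; solve each RREF row for its pivot's exponent:
  r0: exp(X1) + (2)·1 = 0 ⇒ exp(X1) = -2
  r1: exp(X2) + (1)·1 = 0 ⇒ exp(X2) = -1
Π_4 = X1^-2 · X2^-1 · X6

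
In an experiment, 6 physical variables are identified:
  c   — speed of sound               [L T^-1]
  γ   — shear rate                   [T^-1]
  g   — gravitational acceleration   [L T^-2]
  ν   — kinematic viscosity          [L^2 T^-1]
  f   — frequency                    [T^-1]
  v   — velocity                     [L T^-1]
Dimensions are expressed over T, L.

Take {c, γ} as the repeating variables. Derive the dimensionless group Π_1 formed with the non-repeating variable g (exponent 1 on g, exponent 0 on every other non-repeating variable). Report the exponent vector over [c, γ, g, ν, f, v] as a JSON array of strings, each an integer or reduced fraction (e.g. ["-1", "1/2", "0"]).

["-1", "-1", "1", "0", "0", "0"]

Dimensional matrix (T×L by c×γ×g×ν×f×v):
  T: [-1 -1 -2 -1 -1 -1]
  L: [ 1  0  1  2  0  1]
RREF → pivots at {c,γ} ⇒ r = 2
Pivot set = {c,γ}, free = {g,ν,f,v}
RREF:
  r0: [   1    0    1    2    0    1]
  r1: [   0    1    1   -1    1    0]
Fix exponent of g at 1, ν at 0, f at 0, v at 0; solve each RREF row for its pivot's exponent:
  r0: exp(c) + (1)·1 = 0 ⇒ exp(c) = -1
  r1: exp(γ) + (1)·1 = 0 ⇒ exp(γ) = -1
Π_1 = c^-1 · γ^-1 · g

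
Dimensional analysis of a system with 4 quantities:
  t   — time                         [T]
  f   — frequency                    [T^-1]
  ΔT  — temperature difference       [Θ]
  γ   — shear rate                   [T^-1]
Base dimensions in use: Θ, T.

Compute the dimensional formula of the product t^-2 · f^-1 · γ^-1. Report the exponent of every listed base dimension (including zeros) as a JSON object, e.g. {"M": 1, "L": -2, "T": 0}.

{"Θ": 0, "T": 0}

Exponent matrix [Θ,T] × [t,f,ΔT,γ]:
  Θ: [ 0  0  1  0]
  T: [ 1 -1  0 -1]
  [Θ]: (-2)·0+(-1)·0+(-1)·0 = 0
  [T]: (-2)·1+(-1)·-1+(-1)·-1 = 0
⇒ 1 (dimensionless)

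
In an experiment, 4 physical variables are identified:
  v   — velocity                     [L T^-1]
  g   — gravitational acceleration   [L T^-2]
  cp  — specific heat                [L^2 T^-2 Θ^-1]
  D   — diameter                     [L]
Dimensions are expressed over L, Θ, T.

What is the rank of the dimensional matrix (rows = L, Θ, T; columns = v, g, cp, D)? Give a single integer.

3

Write exponents as rows L,Θ,T / cols v,g,cp,D:
  L: [ 1  1  2  1]
  Θ: [ 0  0 -1  0]
  T: [-1 -2 -2  0]
Row reduction gives pivot columns v,g,cp; rank = 3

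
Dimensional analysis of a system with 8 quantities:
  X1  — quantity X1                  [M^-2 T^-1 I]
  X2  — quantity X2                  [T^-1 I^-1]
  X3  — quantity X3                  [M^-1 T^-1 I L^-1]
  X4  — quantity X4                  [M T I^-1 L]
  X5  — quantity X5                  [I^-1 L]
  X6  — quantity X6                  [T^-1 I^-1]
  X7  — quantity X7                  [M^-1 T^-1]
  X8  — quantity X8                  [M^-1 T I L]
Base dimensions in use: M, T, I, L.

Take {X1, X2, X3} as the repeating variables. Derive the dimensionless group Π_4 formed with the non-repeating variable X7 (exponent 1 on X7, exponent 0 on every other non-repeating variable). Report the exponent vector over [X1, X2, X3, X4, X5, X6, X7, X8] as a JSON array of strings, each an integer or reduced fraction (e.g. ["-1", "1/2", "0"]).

["-1/2", "-1/2", "0", "0", "0", "0", "1", "0"]

Write exponents as rows M,T,I,L / cols X1,X2,X3,X4,X5,X6,X7,X8:
  M: [-2  0 -1  1  0  0 -1 -1]
  T: [-1 -1 -1  1  0 -1 -1  1]
  I: [ 1 -1  1 -1 -1 -1  0  1]
  L: [ 0  0 -1  1  1  0  0  1]
Echelon form has 3 nonzero rows (pivots: X1,X2,X3)
Repeat: X1,X2,X3; free: X4,X5,X6,X7,X8
RREF:
  r0: [   1    0    0    0  1/2    0  1/2    1]
  r1: [   0    1    0    0  1/2    1  1/2   -1]
  r2: [   0    0    1   -1   -1    0    0   -1]
  r3: [   0    0    0    0    0    0    0    0]
Fix exponent of X7 at 1, X4 at 0, X5 at 0, X6 at 0, X8 at 0; solve each RREF row for its pivot's exponent:
  r0: exp(X1) + (1/2)·1 = 0 ⇒ exp(X1) = -1/2
  r1: exp(X2) + (1/2)·1 = 0 ⇒ exp(X2) = -1/2
  r2: exp(X3) + (0)·1 = 0 ⇒ exp(X3) = 0
Π_4 = X1^(-1/2) · X2^(-1/2) · X7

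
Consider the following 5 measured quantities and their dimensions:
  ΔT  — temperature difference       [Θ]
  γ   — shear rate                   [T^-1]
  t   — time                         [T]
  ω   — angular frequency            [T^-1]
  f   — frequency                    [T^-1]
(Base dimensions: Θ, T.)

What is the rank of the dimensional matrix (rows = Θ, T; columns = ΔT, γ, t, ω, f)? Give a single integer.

2

Exponent matrix [Θ,T] × [ΔT,γ,t,ω,f]:
  Θ: [ 1  0  0  0  0]
  T: [ 0 -1  1 -1 -1]
Echelon form has 2 nonzero rows (pivots: ΔT,γ)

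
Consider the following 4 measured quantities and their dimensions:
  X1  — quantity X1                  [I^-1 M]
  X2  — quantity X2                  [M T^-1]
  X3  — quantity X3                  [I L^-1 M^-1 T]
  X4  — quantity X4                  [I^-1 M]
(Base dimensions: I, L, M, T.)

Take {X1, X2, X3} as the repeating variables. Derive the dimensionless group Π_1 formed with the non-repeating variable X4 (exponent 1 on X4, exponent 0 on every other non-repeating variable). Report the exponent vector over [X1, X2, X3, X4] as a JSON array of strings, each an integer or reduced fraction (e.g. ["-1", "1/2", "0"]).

Write exponents as rows I,L,M,T / cols X1,X2,X3,X4:
  I: [-1  0  1 -1]
  L: [ 0  0 -1  0]
  M: [ 1  1 -1  1]
  T: [ 0 -1  1  0]
Row reduction gives pivot columns X1,X2,X3; rank = 3
Pivot set = {X1,X2,X3}, free = {X4}
RREF:
  r0: [   1    0    0    1]
  r1: [   0    1    0    0]
  r2: [   0    0    1    0]
  r3: [   0    0    0    0]
Fix exponent of X4 at 1; solve each RREF row for its pivot's exponent:
  r0: exp(X1) + (1)·1 = 0 ⇒ exp(X1) = -1
  r1: exp(X2) + (0)·1 = 0 ⇒ exp(X2) = 0
  r2: exp(X3) + (0)·1 = 0 ⇒ exp(X3) = 0
Π_1 = X1^-1 · X4

["-1", "0", "0", "1"]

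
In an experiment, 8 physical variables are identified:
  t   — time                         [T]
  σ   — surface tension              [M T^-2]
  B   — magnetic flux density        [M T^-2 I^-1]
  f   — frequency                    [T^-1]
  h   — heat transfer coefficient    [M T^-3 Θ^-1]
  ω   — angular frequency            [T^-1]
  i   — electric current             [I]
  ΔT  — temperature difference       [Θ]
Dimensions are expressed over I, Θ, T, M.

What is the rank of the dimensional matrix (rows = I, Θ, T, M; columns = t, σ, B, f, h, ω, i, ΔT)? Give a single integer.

Exponent matrix [I,Θ,T,M] × [t,σ,B,f,h,ω,i,ΔT]:
  I: [ 0  0 -1  0  0  0  1  0]
  Θ: [ 0  0  0  0 -1  0  0  1]
  T: [ 1 -2 -2 -1 -3 -1  0  0]
  M: [ 0  1  1  0  1  0  0  0]
Row reduction gives pivot columns t,σ,B,h; rank = 4

4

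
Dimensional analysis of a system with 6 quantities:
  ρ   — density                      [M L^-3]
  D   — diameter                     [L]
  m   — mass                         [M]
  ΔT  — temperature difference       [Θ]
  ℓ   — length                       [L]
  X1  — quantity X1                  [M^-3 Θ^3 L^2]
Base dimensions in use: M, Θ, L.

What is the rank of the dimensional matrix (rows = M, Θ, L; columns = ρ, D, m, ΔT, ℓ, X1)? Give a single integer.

Write exponents as rows M,Θ,L / cols ρ,D,m,ΔT,ℓ,X1:
  M: [ 1  0  1  0  0 -3]
  Θ: [ 0  0  0  1  0  3]
  L: [-3  1  0  0  1  2]
RREF → pivots at {ρ,D,ΔT} ⇒ r = 3

3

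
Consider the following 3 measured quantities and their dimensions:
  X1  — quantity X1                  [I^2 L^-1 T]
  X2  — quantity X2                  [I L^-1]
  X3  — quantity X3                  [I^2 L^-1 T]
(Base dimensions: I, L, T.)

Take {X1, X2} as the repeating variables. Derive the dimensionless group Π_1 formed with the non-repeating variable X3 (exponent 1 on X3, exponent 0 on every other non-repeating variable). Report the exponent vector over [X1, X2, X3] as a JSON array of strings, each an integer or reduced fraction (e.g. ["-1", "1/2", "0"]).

["-1", "0", "1"]

Exponent matrix [I,L,T] × [X1,X2,X3]:
  I: [ 2  1  2]
  L: [-1 -1 -1]
  T: [ 1  0  1]
Row reduction gives pivot columns X1,X2; rank = 2
Pivot set = {X1,X2}, free = {X3}
RREF:
  r0: [   1    0    1]
  r1: [   0    1    0]
  r2: [   0    0    0]
Fix exponent of X3 at 1; solve each RREF row for its pivot's exponent:
  r0: exp(X1) + (1)·1 = 0 ⇒ exp(X1) = -1
  r1: exp(X2) + (0)·1 = 0 ⇒ exp(X2) = 0
Π_1 = X1^-1 · X3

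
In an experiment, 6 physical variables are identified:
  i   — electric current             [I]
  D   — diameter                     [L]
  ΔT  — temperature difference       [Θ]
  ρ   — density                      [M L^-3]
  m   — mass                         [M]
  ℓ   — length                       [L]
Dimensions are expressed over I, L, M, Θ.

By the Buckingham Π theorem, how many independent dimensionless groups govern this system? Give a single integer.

2

Exponent matrix [I,L,M,Θ] × [i,D,ΔT,ρ,m,ℓ]:
  I: [ 1  0  0  0  0  0]
  L: [ 0  1  0 -3  0  1]
  M: [ 0  0  0  1  1  0]
  Θ: [ 0  0  1  0  0  0]
Echelon form has 4 nonzero rows (pivots: i,D,ΔT,ρ)
6 vars − rank 4 = 2 Π groups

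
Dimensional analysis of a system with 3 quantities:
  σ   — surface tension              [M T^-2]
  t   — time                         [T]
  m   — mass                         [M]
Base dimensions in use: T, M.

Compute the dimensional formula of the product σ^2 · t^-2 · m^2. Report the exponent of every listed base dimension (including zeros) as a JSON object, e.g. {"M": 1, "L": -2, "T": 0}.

Write exponents as rows T,M / cols σ,t,m:
  T: [-2  1  0]
  M: [ 1  0  1]
  [T]: (2)·-2+(-2)·1+(2)·0 = -6
  [M]: (2)·1+(-2)·0+(2)·1 = 4
⇒ T^-6 M^4

{"T": -6, "M": 4}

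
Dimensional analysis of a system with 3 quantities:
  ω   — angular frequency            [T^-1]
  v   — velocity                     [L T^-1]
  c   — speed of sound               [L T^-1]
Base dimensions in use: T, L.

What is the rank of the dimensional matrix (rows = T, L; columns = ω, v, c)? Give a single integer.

Exponent matrix [T,L] × [ω,v,c]:
  T: [-1 -1 -1]
  L: [ 0  1  1]
Echelon form has 2 nonzero rows (pivots: ω,v)

2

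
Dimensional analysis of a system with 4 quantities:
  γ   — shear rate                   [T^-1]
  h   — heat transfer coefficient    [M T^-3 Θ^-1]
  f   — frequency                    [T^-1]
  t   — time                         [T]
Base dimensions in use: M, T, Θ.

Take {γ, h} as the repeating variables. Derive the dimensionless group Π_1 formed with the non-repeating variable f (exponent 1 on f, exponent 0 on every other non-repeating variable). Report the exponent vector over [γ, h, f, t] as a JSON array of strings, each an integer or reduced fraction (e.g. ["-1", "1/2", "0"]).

Exponent matrix [M,T,Θ] × [γ,h,f,t]:
  M: [ 0  1  0  0]
  T: [-1 -3 -1  1]
  Θ: [ 0 -1  0  0]
RREF → pivots at {γ,h} ⇒ r = 2
Repeat: γ,h; free: f,t
RREF:
  r0: [   1    0    1   -1]
  r1: [   0    1    0    0]
  r2: [   0    0    0    0]
Fix exponent of f at 1, t at 0; solve each RREF row for its pivot's exponent:
  r0: exp(γ) + (1)·1 = 0 ⇒ exp(γ) = -1
  r1: exp(h) + (0)·1 = 0 ⇒ exp(h) = 0
Π_1 = γ^-1 · f

["-1", "0", "1", "0"]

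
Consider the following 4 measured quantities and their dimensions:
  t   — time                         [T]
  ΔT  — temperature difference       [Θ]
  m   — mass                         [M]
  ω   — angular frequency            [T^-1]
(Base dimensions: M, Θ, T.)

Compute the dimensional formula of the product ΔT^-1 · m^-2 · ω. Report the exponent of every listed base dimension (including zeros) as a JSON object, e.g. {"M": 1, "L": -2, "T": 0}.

Write exponents as rows M,Θ,T / cols t,ΔT,m,ω:
  M: [ 0  0  1  0]
  Θ: [ 0  1  0  0]
  T: [ 1  0  0 -1]
  [M]: (-1)·0+(-2)·1+(1)·0 = -2
  [Θ]: (-1)·1+(-2)·0+(1)·0 = -1
  [T]: (-1)·0+(-2)·0+(1)·-1 = -1
⇒ M^-2 Θ^-1 T^-1

{"M": -2, "Θ": -1, "T": -1}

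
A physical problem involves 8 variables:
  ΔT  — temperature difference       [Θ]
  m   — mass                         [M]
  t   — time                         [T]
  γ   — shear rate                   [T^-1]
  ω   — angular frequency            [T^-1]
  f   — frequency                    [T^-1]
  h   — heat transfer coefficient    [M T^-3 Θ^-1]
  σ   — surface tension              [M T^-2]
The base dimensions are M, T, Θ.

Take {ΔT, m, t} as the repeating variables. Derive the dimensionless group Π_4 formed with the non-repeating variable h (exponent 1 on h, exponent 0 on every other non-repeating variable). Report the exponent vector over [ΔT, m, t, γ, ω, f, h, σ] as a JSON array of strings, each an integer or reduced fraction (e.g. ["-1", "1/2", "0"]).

["1", "-1", "3", "0", "0", "0", "1", "0"]

Write exponents as rows M,T,Θ / cols ΔT,m,t,γ,ω,f,h,σ:
  M: [ 0  1  0  0  0  0  1  1]
  T: [ 0  0  1 -1 -1 -1 -3 -2]
  Θ: [ 1  0  0  0  0  0 -1  0]
Echelon form has 3 nonzero rows (pivots: ΔT,m,t)
Repeat: ΔT,m,t; free: γ,ω,f,h,σ
RREF:
  r0: [   1    0    0    0    0    0   -1    0]
  r1: [   0    1    0    0    0    0    1    1]
  r2: [   0    0    1   -1   -1   -1   -3   -2]
Fix exponent of h at 1, γ at 0, ω at 0, f at 0, σ at 0; solve each RREF row for its pivot's exponent:
  r0: exp(ΔT) + (-1)·1 = 0 ⇒ exp(ΔT) = 1
  r1: exp(m) + (1)·1 = 0 ⇒ exp(m) = -1
  r2: exp(t) + (-3)·1 = 0 ⇒ exp(t) = 3
Π_4 = ΔT · m^-1 · t^3 · h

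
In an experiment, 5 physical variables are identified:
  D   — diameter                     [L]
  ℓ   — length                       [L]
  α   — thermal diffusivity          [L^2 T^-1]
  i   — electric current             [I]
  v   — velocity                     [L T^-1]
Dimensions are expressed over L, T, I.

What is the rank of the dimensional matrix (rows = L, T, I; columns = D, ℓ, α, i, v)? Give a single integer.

Exponent matrix [L,T,I] × [D,ℓ,α,i,v]:
  L: [ 1  1  2  0  1]
  T: [ 0  0 -1  0 -1]
  I: [ 0  0  0  1  0]
Row reduction gives pivot columns D,α,i; rank = 3

3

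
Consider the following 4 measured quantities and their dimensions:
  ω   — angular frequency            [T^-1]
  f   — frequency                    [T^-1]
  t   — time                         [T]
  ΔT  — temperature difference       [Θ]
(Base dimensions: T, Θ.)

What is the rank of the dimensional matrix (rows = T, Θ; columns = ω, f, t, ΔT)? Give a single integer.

2

Exponent matrix [T,Θ] × [ω,f,t,ΔT]:
  T: [-1 -1  1  0]
  Θ: [ 0  0  0  1]
Echelon form has 2 nonzero rows (pivots: ω,ΔT)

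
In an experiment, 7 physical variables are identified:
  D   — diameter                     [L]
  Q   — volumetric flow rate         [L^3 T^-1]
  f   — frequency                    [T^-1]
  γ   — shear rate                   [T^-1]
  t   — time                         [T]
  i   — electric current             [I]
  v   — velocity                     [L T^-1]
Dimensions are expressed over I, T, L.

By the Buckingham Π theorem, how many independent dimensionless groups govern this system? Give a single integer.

4

Exponent matrix [I,T,L] × [D,Q,f,γ,t,i,v]:
  I: [ 0  0  0  0  0  1  0]
  T: [ 0 -1 -1 -1  1  0 -1]
  L: [ 1  3  0  0  0  0  1]
RREF → pivots at {D,Q,i} ⇒ r = 3
Π count = n − r = 7 − 3 = 4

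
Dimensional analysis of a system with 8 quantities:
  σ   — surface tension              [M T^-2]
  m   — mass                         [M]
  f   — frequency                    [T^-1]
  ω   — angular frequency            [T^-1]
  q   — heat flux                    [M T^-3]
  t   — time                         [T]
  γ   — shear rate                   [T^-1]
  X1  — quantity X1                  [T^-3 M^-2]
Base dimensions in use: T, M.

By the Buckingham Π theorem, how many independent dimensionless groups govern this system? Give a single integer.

6

Dimensional matrix (T×M by σ×m×f×ω×q×t×γ×X1):
  T: [-2  0 -1 -1 -3  1 -1 -3]
  M: [ 1  1  0  0  1  0  0 -2]
RREF → pivots at {σ,m} ⇒ r = 2
8 vars − rank 2 = 6 Π groups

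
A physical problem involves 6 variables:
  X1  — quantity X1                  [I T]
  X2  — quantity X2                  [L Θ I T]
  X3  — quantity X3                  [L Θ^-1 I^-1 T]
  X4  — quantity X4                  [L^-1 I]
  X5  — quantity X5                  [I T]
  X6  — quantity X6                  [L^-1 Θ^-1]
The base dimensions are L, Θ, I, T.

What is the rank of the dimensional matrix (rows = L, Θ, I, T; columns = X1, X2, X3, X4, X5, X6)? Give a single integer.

3

Write exponents as rows L,Θ,I,T / cols X1,X2,X3,X4,X5,X6:
  L: [ 0  1  1 -1  0 -1]
  Θ: [ 0  1 -1  0  0 -1]
  I: [ 1  1 -1  1  1  0]
  T: [ 1  1  1  0  1  0]
Echelon form has 3 nonzero rows (pivots: X1,X2,X3)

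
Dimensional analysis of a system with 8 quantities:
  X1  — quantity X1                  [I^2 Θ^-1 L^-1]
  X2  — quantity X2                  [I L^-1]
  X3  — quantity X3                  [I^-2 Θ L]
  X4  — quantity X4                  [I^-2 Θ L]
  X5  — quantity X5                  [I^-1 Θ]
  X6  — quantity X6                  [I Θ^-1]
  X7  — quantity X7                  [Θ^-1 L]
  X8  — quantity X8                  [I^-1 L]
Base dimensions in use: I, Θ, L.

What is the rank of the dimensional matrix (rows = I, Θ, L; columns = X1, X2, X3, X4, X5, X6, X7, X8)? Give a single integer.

Dimensional matrix (I×Θ×L by X1×X2×X3×X4×X5×X6×X7×X8):
  I: [ 2  1 -2 -2 -1  1  0 -1]
  Θ: [-1  0  1  1  1 -1 -1  0]
  L: [-1 -1  1  1  0  0  1  1]
Row reduction gives pivot columns X1,X2; rank = 2

2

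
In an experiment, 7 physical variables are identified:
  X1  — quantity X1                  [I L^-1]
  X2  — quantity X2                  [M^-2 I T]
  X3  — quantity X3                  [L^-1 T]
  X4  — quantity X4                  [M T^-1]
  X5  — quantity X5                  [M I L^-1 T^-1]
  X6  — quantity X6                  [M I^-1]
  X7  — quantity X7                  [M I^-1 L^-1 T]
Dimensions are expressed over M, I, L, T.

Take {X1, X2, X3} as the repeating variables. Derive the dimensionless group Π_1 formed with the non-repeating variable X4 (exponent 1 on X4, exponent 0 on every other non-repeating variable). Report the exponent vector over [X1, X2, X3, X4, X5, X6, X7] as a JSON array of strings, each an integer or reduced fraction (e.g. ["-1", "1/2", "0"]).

["-1/2", "1/2", "1/2", "1", "0", "0", "0"]

Write exponents as rows M,I,L,T / cols X1,X2,X3,X4,X5,X6,X7:
  M: [ 0 -2  0  1  1  1  1]
  I: [ 1  1  0  0  1 -1 -1]
  L: [-1  0 -1  0 -1  0 -1]
  T: [ 0  1  1 -1 -1  0  1]
Echelon form has 3 nonzero rows (pivots: X1,X2,X3)
Repeat: X1,X2,X3; free: X4,X5,X6,X7
RREF:
  r0: [   1    0    0  1/2  3/2 -1/2 -1/2]
  r1: [   0    1    0 -1/2 -1/2 -1/2 -1/2]
  r2: [   0    0    1 -1/2 -1/2  1/2  3/2]
  r3: [   0    0    0    0    0    0    0]
Fix exponent of X4 at 1, X5 at 0, X6 at 0, X7 at 0; solve each RREF row for its pivot's exponent:
  r0: exp(X1) + (1/2)·1 = 0 ⇒ exp(X1) = -1/2
  r1: exp(X2) + (-1/2)·1 = 0 ⇒ exp(X2) = 1/2
  r2: exp(X3) + (-1/2)·1 = 0 ⇒ exp(X3) = 1/2
Π_1 = X1^(-1/2) · X2^(1/2) · X3^(1/2) · X4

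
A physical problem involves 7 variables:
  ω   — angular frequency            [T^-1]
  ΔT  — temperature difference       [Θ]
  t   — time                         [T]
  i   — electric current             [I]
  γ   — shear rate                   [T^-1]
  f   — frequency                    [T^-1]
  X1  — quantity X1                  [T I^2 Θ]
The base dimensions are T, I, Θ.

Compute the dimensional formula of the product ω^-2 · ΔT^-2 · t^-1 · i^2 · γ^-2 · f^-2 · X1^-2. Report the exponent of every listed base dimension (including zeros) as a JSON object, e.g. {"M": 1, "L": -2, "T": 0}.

Exponent matrix [T,I,Θ] × [ω,ΔT,t,i,γ,f,X1]:
  T: [-1  0  1  0 -1 -1  1]
  I: [ 0  0  0  1  0  0  2]
  Θ: [ 0  1  0  0  0  0  1]
  [T]: (-2)·-1+(-2)·0+(-1)·1+(2)·0+(-2)·-1+(-2)·-1+(-2)·1 = 3
  [I]: (-2)·0+(-2)·0+(-1)·0+(2)·1+(-2)·0+(-2)·0+(-2)·2 = -2
  [Θ]: (-2)·0+(-2)·1+(-1)·0+(2)·0+(-2)·0+(-2)·0+(-2)·1 = -4
⇒ T^3 I^-2 Θ^-4

{"T": 3, "I": -2, "Θ": -4}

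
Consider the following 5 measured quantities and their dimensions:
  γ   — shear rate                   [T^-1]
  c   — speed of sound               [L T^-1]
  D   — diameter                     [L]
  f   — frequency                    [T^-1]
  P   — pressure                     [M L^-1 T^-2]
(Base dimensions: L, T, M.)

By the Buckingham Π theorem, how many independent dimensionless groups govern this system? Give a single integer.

2

Write exponents as rows L,T,M / cols γ,c,D,f,P:
  L: [ 0  1  1  0 -1]
  T: [-1 -1  0 -1 -2]
  M: [ 0  0  0  0  1]
Row reduction gives pivot columns γ,c,P; rank = 3
5 vars − rank 3 = 2 Π groups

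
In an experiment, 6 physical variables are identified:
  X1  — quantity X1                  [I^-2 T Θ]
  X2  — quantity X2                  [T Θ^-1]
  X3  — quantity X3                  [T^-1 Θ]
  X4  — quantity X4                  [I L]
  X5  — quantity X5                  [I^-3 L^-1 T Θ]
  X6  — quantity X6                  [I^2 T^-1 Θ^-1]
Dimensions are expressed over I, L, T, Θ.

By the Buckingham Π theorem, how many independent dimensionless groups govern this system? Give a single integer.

Write exponents as rows I,L,T,Θ / cols X1,X2,X3,X4,X5,X6:
  I: [-2  0  0  1 -3  2]
  L: [ 0  0  0  1 -1  0]
  T: [ 1  1 -1  0  1 -1]
  Θ: [ 1 -1  1  0  1 -1]
Row reduction gives pivot columns X1,X2,X4; rank = 3
Π count = n − r = 6 − 3 = 3

3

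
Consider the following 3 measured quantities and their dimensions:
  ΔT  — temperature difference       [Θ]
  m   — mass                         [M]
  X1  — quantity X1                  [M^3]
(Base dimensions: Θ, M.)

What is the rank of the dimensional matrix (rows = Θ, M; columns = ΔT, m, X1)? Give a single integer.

Write exponents as rows Θ,M / cols ΔT,m,X1:
  Θ: [ 1  0  0]
  M: [ 0  1  3]
RREF → pivots at {ΔT,m} ⇒ r = 2

2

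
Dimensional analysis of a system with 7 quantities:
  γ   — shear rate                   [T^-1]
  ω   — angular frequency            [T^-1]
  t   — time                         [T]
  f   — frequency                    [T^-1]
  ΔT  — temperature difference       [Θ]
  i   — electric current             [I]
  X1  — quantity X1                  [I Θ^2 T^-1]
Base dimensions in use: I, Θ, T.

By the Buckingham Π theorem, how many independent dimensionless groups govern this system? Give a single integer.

4

Dimensional matrix (I×Θ×T by γ×ω×t×f×ΔT×i×X1):
  I: [ 0  0  0  0  0  1  1]
  Θ: [ 0  0  0  0  1  0  2]
  T: [-1 -1  1 -1  0  0 -1]
Echelon form has 3 nonzero rows (pivots: γ,ΔT,i)
n=7, r=3 ⇒ 4 dimensionless groups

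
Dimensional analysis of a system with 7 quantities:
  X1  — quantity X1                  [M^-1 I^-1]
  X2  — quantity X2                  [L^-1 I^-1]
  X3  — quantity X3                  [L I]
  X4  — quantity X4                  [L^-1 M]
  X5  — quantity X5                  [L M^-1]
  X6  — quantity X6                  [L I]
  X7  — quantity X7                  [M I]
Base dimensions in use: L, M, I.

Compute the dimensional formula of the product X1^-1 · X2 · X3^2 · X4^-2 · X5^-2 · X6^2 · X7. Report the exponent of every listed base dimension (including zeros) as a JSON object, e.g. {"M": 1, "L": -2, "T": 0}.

{"L": 3, "M": 2, "I": 5}

Dimensional matrix (L×M×I by X1×X2×X3×X4×X5×X6×X7):
  L: [ 0 -1  1 -1  1  1  0]
  M: [-1  0  0  1 -1  0  1]
  I: [-1 -1  1  0  0  1  1]
  [L]: (-1)·0+(1)·-1+(2)·1+(-2)·-1+(-2)·1+(2)·1+(1)·0 = 3
  [M]: (-1)·-1+(1)·0+(2)·0+(-2)·1+(-2)·-1+(2)·0+(1)·1 = 2
  [I]: (-1)·-1+(1)·-1+(2)·1+(-2)·0+(-2)·0+(2)·1+(1)·1 = 5
⇒ L^3 M^2 I^5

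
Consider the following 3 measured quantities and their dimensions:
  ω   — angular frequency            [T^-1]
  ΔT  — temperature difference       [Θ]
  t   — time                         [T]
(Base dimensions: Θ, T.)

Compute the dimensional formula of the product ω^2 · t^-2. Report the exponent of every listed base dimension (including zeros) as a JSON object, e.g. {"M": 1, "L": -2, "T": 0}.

{"Θ": 0, "T": -4}

Dimensional matrix (Θ×T by ω×ΔT×t):
  Θ: [ 0  1  0]
  T: [-1  0  1]
  [Θ]: (2)·0+(-2)·0 = 0
  [T]: (2)·-1+(-2)·1 = -4
⇒ T^-4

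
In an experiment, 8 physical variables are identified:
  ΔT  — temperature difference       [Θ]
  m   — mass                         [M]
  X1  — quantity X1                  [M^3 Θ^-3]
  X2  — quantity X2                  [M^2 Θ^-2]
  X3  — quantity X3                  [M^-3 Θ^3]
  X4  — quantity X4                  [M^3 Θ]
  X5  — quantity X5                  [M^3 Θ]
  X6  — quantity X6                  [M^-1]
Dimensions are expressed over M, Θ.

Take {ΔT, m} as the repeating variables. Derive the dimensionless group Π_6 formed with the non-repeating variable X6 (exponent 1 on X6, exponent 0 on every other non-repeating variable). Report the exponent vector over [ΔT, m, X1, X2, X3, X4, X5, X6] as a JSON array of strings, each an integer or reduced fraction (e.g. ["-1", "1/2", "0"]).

Dimensional matrix (M×Θ by ΔT×m×X1×X2×X3×X4×X5×X6):
  M: [ 0  1  3  2 -3  3  3 -1]
  Θ: [ 1  0 -3 -2  3  1  1  0]
Row reduction gives pivot columns ΔT,m; rank = 2
Pivot set = {ΔT,m}, free = {X1,X2,X3,X4,X5,X6}
RREF:
  r0: [   1    0   -3   -2    3    1    1    0]
  r1: [   0    1    3    2   -3    3    3   -1]
Fix exponent of X6 at 1, X1 at 0, X2 at 0, X3 at 0, X4 at 0, X5 at 0; solve each RREF row for its pivot's exponent:
  r0: exp(ΔT) + (0)·1 = 0 ⇒ exp(ΔT) = 0
  r1: exp(m) + (-1)·1 = 0 ⇒ exp(m) = 1
Π_6 = m · X6

["0", "1", "0", "0", "0", "0", "0", "1"]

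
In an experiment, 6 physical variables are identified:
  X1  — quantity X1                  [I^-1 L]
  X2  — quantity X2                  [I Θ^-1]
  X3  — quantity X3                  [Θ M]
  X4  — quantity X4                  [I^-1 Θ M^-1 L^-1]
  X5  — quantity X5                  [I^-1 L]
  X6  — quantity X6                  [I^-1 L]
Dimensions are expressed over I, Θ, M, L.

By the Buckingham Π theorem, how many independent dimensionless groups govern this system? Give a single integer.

Dimensional matrix (I×Θ×M×L by X1×X2×X3×X4×X5×X6):
  I: [-1  1  0 -1 -1 -1]
  Θ: [ 0 -1  1  1  0  0]
  M: [ 0  0  1 -1  0  0]
  L: [ 1  0  0 -1  1  1]
Row reduction gives pivot columns X1,X2,X3; rank = 3
6 vars − rank 3 = 3 Π groups

3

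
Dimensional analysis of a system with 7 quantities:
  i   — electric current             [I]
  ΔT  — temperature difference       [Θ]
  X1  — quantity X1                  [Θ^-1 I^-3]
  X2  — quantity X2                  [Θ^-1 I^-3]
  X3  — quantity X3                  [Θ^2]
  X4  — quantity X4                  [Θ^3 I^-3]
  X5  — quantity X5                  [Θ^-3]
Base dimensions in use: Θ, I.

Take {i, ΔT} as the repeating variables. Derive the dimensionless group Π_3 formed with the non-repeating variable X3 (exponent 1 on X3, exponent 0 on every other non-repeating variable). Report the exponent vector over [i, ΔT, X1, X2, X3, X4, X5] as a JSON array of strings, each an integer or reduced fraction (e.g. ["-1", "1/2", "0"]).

Write exponents as rows Θ,I / cols i,ΔT,X1,X2,X3,X4,X5:
  Θ: [ 0  1 -1 -1  2  3 -3]
  I: [ 1  0 -3 -3  0 -3  0]
Row reduction gives pivot columns i,ΔT; rank = 2
Repeat: i,ΔT; free: X1,X2,X3,X4,X5
RREF:
  r0: [   1    0   -3   -3    0   -3    0]
  r1: [   0    1   -1   -1    2    3   -3]
Fix exponent of X3 at 1, X1 at 0, X2 at 0, X4 at 0, X5 at 0; solve each RREF row for its pivot's exponent:
  r0: exp(i) + (0)·1 = 0 ⇒ exp(i) = 0
  r1: exp(ΔT) + (2)·1 = 0 ⇒ exp(ΔT) = -2
Π_3 = ΔT^-2 · X3

["0", "-2", "0", "0", "1", "0", "0"]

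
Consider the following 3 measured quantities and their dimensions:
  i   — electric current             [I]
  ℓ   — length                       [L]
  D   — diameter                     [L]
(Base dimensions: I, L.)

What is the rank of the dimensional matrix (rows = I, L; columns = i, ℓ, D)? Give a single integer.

2

Dimensional matrix (I×L by i×ℓ×D):
  I: [ 1  0  0]
  L: [ 0  1  1]
Echelon form has 2 nonzero rows (pivots: i,ℓ)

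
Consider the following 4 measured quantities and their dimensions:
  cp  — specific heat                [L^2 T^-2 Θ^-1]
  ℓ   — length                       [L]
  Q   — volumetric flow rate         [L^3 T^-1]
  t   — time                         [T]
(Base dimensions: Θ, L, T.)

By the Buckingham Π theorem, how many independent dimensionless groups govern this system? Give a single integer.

1

Exponent matrix [Θ,L,T] × [cp,ℓ,Q,t]:
  Θ: [-1  0  0  0]
  L: [ 2  1  3  0]
  T: [-2  0 -1  1]
Echelon form has 3 nonzero rows (pivots: cp,ℓ,Q)
n=4, r=3 ⇒ 1 dimensionless group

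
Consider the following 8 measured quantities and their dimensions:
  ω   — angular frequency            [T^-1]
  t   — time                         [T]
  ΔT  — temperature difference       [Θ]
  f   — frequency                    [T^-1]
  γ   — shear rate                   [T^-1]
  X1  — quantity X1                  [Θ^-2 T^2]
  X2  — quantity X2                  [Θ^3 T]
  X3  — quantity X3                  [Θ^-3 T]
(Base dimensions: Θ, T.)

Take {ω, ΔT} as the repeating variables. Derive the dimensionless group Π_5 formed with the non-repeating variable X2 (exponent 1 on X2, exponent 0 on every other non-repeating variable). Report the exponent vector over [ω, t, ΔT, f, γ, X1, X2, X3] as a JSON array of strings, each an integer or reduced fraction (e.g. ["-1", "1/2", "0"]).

["1", "0", "-3", "0", "0", "0", "1", "0"]

Exponent matrix [Θ,T] × [ω,t,ΔT,f,γ,X1,X2,X3]:
  Θ: [ 0  0  1  0  0 -2  3 -3]
  T: [-1  1  0 -1 -1  2  1  1]
Echelon form has 2 nonzero rows (pivots: ω,ΔT)
Repeat: ω,ΔT; free: t,f,γ,X1,X2,X3
RREF:
  r0: [   1   -1    0    1    1   -2   -1   -1]
  r1: [   0    0    1    0    0   -2    3   -3]
Fix exponent of X2 at 1, t at 0, f at 0, γ at 0, X1 at 0, X3 at 0; solve each RREF row for its pivot's exponent:
  r0: exp(ω) + (-1)·1 = 0 ⇒ exp(ω) = 1
  r1: exp(ΔT) + (3)·1 = 0 ⇒ exp(ΔT) = -3
Π_5 = ω · ΔT^-3 · X2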